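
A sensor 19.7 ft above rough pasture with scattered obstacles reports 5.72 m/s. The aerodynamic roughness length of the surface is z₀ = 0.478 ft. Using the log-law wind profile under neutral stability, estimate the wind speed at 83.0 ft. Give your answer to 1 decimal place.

Log law: V(z) ∝ ln(z/z₀), so V₂/V₁ = ln(z₂/z₀) / ln(z₁/z₀).
ln(83.0/0.478) = 5.1570, ln(19.7/0.478) = 3.7188
V₂ = 5.72 × 5.1570/3.7188 = 5.72 × 1.3867 = 7.9322 m/s

7.9 m/s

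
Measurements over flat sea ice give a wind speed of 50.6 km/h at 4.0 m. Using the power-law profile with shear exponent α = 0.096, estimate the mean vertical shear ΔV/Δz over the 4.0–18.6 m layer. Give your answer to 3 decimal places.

0.551 km/h/m

Power law: V₂ = V₁ · (z₂/z₁)^α = 50.6 × (4.6500)^0.096 = 58.6443 km/h
ΔV/Δz = (58.6443 − 50.6)/(18.6 − 4.0) = 8.0443/14.6000 = 0.55098 km/h/m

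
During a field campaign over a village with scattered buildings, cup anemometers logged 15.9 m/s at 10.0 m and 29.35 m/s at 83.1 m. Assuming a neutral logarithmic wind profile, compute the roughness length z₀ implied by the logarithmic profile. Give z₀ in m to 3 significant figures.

Log law: V(z) ∝ ln(z/z₀). With r = V₁/V₂ = 15.9/29.35 = 0.54174,
r · ln(z₂/z₀) = ln(z₁/z₀) ⇒ ln z₀ = (ln z₁ − r·ln z₂)/(1 − r)
ln z₀ = (2.30259 − 0.54174×4.42004) / 0.45826 = -0.2006
z₀ = exp(-0.2006) = 0.8183 m

z₀ ≈ 0.818 m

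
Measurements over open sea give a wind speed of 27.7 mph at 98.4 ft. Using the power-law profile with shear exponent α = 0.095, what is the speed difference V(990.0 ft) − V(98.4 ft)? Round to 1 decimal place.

6.8 mph

Power law: V₂ = V₁ · (z₂/z₁)^α = 27.7 × (10.0610)^0.095 = 34.4930 mph
ΔV = 34.4930 − 27.7 = 6.7930 mph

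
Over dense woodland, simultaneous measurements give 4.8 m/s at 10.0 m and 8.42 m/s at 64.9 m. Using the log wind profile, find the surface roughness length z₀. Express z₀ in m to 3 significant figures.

z₀ ≈ 0.838 m

Log law: V(z) ∝ ln(z/z₀). With r = V₁/V₂ = 4.8/8.42 = 0.57007,
r · ln(z₂/z₀) = ln(z₁/z₀) ⇒ ln z₀ = (ln z₁ − r·ln z₂)/(1 − r)
ln z₀ = (2.30259 − 0.57007×4.17285) / 0.42993 = -0.1773
z₀ = exp(-0.1773) = 0.8375 m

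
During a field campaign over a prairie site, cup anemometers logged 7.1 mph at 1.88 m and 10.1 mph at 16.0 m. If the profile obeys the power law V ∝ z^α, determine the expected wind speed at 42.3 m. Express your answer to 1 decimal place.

11.9 mph

First find α: α = ln(V₂/V₁)/ln(z₂/z₁) = ln(10.1/7.1)/ln(16.0/1.88) = 0.35244/2.14132 = 0.1646
Extrapolate from 16.0 m to 42.3 m: V₃ = 10.1 × (42.3/16.0)^0.1646 = 10.1 × 1.1735 = 11.8526 mph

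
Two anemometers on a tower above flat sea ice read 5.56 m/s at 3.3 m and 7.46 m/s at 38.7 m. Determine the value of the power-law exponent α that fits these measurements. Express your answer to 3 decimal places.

Power law: V₂/V₁ = (z₂/z₁)^α ⇒ α = ln(V₂/V₁) / ln(z₂/z₁)
α = ln(7.46/5.56) / ln(38.7/3.3) = ln(1.3417) / ln(11.7273)
  = 0.29396 / 2.46192 = 0.11940

α ≈ 0.119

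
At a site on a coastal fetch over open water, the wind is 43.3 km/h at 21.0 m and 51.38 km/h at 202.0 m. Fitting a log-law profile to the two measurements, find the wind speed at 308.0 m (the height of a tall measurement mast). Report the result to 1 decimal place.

Log law: V ∝ ln(z/z₀). From the pair, with r = V₁/V₂ = 0.84274,
ln z₀ = (ln z₁ − r·ln z₂)/(1 − r) = (3.0445 − 0.84274×5.3083)/0.15726 = -9.0867 → z₀ = 0.0001132 m
V₃ = V₁ · ln(z₃/z₀)/ln(z₁/z₀) = 43.3 × 14.8168/12.1312 = 52.8856 km/h

52.9 km/h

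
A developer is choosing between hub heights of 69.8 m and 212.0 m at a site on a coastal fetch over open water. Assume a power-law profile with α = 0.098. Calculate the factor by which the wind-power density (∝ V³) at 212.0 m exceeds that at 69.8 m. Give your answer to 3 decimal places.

1.386

Speed ratio: V_B/V_A = (z_B/z_A)^α = (212.0/69.8)^0.098 = (3.0372)^0.098 = 1.11502
Power-density ratio: P_B/P_A = (V_B/V_A)³ = (1.11502)³ = 1.38627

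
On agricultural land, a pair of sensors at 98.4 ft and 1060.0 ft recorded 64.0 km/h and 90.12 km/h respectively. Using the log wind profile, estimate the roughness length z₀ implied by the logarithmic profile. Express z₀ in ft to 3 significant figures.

z₀ ≈ 0.291 ft

Log law: V(z) ∝ ln(z/z₀). With r = V₁/V₂ = 64.0/90.12 = 0.71016,
r · ln(z₂/z₀) = ln(z₁/z₀) ⇒ ln z₀ = (ln z₁ − r·ln z₂)/(1 − r)
ln z₀ = (4.58904 − 0.71016×6.96602) / 0.28984 = -1.2351
z₀ = exp(-1.2351) = 0.2908 ft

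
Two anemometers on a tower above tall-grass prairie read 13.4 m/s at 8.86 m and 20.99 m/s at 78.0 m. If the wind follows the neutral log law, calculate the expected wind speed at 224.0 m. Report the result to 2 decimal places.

24.67 m/s

Log law: V ∝ ln(z/z₀). From the pair, with r = V₁/V₂ = 0.63840,
ln z₀ = (ln z₁ − r·ln z₂)/(1 − r) = (2.1815 − 0.63840×4.3567)/0.36160 = -1.6587 → z₀ = 0.1904 m
V₃ = V₁ · ln(z₃/z₀)/ln(z₁/z₀) = 13.4 × 7.0703/3.8402 = 24.6711 m/s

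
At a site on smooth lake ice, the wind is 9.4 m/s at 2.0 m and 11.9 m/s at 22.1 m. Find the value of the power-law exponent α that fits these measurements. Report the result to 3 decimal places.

α ≈ 0.098

Power law: V₂/V₁ = (z₂/z₁)^α ⇒ α = ln(V₂/V₁) / ln(z₂/z₁)
α = ln(11.9/9.4) / ln(22.1/2.0) = ln(1.2660) / ln(11.0500)
  = 0.23583 / 2.40243 = 0.09816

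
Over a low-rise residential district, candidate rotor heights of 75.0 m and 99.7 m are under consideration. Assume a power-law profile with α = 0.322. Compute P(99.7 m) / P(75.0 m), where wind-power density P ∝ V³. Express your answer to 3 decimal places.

1.317

Speed ratio: V_B/V_A = (z_B/z_A)^α = (99.7/75.0)^0.322 = (1.3293)^0.322 = 1.09600
Power-density ratio: P_B/P_A = (V_B/V_A)³ = (1.09600)³ = 1.31653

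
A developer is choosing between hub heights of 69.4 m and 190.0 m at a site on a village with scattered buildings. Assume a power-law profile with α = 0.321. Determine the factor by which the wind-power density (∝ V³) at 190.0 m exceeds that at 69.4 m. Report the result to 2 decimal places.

Speed ratio: V_B/V_A = (z_B/z_A)^α = (190.0/69.4)^0.321 = (2.7378)^0.321 = 1.38167
Power-density ratio: P_B/P_A = (V_B/V_A)³ = (1.38167)³ = 2.63761

2.64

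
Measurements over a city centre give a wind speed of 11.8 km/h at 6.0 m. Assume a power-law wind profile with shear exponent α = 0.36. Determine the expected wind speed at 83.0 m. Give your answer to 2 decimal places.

30.38 km/h

Power-law profile: V₂ = V₁ · (z₂/z₁)^α
V₂ = 11.8 × (83.0/6.0)^0.36 = 11.8 × (13.8333)^0.36
    = 11.8 × 2.5747 = 30.3820 km/h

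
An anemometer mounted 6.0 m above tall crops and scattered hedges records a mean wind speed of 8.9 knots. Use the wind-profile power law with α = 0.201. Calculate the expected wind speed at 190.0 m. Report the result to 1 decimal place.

17.8 knots

Power-law profile: V₂ = V₁ · (z₂/z₁)^α
V₂ = 8.9 × (190.0/6.0)^0.201 = 8.9 × (31.6667)^0.201
    = 8.9 × 2.0027 = 17.8242 knots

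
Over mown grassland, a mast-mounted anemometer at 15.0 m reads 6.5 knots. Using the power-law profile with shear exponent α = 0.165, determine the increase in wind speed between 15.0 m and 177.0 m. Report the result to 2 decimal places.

Power law: V₂ = V₁ · (z₂/z₁)^α = 6.5 × (11.8000)^0.165 = 9.7673 knots
ΔV = 9.7673 − 6.5 = 3.2673 knots

3.27 knots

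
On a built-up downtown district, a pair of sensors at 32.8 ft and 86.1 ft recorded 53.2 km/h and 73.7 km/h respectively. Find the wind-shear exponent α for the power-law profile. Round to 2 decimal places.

α ≈ 0.34

Power law: V₂/V₁ = (z₂/z₁)^α ⇒ α = ln(V₂/V₁) / ln(z₂/z₁)
α = ln(73.7/53.2) / ln(86.1/32.8) = ln(1.3853) / ln(2.6250)
  = 0.32594 / 0.96508 = 0.33774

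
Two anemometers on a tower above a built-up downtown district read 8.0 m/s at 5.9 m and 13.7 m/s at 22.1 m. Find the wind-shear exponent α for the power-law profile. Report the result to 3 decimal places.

α ≈ 0.407

Power law: V₂/V₁ = (z₂/z₁)^α ⇒ α = ln(V₂/V₁) / ln(z₂/z₁)
α = ln(13.7/8.0) / ln(22.1/5.9) = ln(1.7125) / ln(3.7458)
  = 0.53795 / 1.32063 = 0.40735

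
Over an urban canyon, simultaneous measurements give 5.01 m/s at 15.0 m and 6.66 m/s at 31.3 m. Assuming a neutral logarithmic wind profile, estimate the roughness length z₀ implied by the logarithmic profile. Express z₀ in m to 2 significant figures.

Log law: V(z) ∝ ln(z/z₀). With r = V₁/V₂ = 5.01/6.66 = 0.75225,
r · ln(z₂/z₀) = ln(z₁/z₀) ⇒ ln z₀ = (ln z₁ − r·ln z₂)/(1 − r)
ln z₀ = (2.70805 − 0.75225×3.44362) / 0.24775 = 0.4746
z₀ = exp(0.4746) = 1.607 m

z₀ ≈ 1.6 m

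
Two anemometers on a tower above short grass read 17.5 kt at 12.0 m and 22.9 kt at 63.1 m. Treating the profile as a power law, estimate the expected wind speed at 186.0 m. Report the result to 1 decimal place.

First find α: α = ln(V₂/V₁)/ln(z₂/z₁) = ln(22.9/17.5)/ln(63.1/12.0) = 0.26894/1.65981 = 0.1620
Extrapolate from 63.1 m to 186.0 m: V₃ = 22.9 × (186.0/63.1)^0.1620 = 22.9 × 1.1914 = 27.2838 kt

27.3 kt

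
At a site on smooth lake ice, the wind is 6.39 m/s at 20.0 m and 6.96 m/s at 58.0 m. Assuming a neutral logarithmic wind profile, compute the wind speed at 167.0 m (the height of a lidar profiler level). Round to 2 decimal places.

Log law: V ∝ ln(z/z₀). From the pair, with r = V₁/V₂ = 0.91810,
ln z₀ = (ln z₁ − r·ln z₂)/(1 − r) = (2.9957 − 0.91810×4.0604)/0.08190 = -8.9402 → z₀ = 0.0001310 m
V₃ = V₁ · ln(z₃/z₀)/ln(z₁/z₀) = 6.39 × 14.0582/11.9360 = 7.5262 m/s

7.53 m/s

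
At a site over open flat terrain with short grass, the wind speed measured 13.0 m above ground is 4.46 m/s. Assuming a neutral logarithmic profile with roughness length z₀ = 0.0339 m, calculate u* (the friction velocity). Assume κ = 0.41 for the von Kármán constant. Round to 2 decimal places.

Log law: V(z) = (u*/κ) · ln(z/z₀) ⇒ u* = κ · V / ln(z/z₀)
u* = 0.41 × 4.46 / ln(13.0/0.0339) = 0.41 × 4.46 / 5.9493
   = 1.8286 / 5.9493 = 0.3074 m/s

u* ≈ 0.31 m/s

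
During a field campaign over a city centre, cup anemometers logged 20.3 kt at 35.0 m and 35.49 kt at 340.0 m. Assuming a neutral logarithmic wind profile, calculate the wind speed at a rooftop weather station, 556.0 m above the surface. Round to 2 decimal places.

Log law: V ∝ ln(z/z₀). From the pair, with r = V₁/V₂ = 0.57199,
ln z₀ = (ln z₁ − r·ln z₂)/(1 − r) = (3.5553 − 0.57199×5.8289)/0.42801 = 0.5169 → z₀ = 1.677 m
V₃ = V₁ · ln(z₃/z₀)/ln(z₁/z₀) = 20.3 × 5.8039/3.0384 = 38.7759 kt

38.78 kt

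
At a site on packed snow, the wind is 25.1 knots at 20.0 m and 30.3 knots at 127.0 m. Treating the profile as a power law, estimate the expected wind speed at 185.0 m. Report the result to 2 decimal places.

First find α: α = ln(V₂/V₁)/ln(z₂/z₁) = ln(30.3/25.1)/ln(127.0/20.0) = 0.18828/1.84845 = 0.1019
Extrapolate from 127.0 m to 185.0 m: V₃ = 30.3 × (185.0/127.0)^0.1019 = 30.3 × 1.0391 = 31.4835 knots

31.48 knots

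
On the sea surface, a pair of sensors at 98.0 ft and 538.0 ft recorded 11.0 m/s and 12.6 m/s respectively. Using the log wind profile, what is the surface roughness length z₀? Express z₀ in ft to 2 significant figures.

Log law: V(z) ∝ ln(z/z₀). With r = V₁/V₂ = 11.0/12.6 = 0.87302,
r · ln(z₂/z₀) = ln(z₁/z₀) ⇒ ln z₀ = (ln z₁ − r·ln z₂)/(1 − r)
ln z₀ = (4.58497 − 0.87302×6.28786) / 0.12698 = -7.1224
z₀ = exp(-7.1224) = 0.0008068 ft

z₀ ≈ 0.00081 ft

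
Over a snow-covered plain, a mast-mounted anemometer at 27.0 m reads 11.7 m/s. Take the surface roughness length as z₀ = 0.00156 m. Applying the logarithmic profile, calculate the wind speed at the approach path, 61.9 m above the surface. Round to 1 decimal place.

12.7 m/s

Log law: V(z) ∝ ln(z/z₀), so V₂/V₁ = ln(z₂/z₀) / ln(z₁/z₀).
ln(61.9/0.00156) = 10.5886, ln(27.0/0.00156) = 9.7589
V₂ = 11.7 × 10.5886/9.7589 = 11.7 × 1.0850 = 12.6947 m/s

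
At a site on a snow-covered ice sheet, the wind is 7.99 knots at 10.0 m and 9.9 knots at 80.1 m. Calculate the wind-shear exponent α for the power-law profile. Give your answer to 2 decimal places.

α ≈ 0.10

Power law: V₂/V₁ = (z₂/z₁)^α ⇒ α = ln(V₂/V₁) / ln(z₂/z₁)
α = ln(9.9/7.99) / ln(80.1/10.0) = ln(1.2390) / ln(8.0100)
  = 0.21434 / 2.08069 = 0.10302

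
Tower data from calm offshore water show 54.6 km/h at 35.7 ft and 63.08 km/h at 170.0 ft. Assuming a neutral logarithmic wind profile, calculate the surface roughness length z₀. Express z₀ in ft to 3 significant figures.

z₀ ≈ 0.00154 ft

Log law: V(z) ∝ ln(z/z₀). With r = V₁/V₂ = 54.6/63.08 = 0.86557,
r · ln(z₂/z₀) = ln(z₁/z₀) ⇒ ln z₀ = (ln z₁ − r·ln z₂)/(1 − r)
ln z₀ = (3.57515 − 0.86557×5.13580) / 0.13443 = -6.4734
z₀ = exp(-6.4734) = 0.001544 ft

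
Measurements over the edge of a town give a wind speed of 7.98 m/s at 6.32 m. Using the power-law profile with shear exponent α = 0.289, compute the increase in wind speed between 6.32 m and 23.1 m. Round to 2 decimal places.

3.63 m/s

Power law: V₂ = V₁ · (z₂/z₁)^α = 7.98 × (3.6551)^0.289 = 11.6059 m/s
ΔV = 11.6059 − 7.98 = 3.6259 m/s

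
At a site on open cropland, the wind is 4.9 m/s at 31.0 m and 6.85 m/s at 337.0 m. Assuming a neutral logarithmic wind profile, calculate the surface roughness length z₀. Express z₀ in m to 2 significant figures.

z₀ ≈ 0.077 m

Log law: V(z) ∝ ln(z/z₀). With r = V₁/V₂ = 4.9/6.85 = 0.71533,
r · ln(z₂/z₀) = ln(z₁/z₀) ⇒ ln z₀ = (ln z₁ − r·ln z₂)/(1 − r)
ln z₀ = (3.43399 − 0.71533×5.82008) / 0.28467 = -2.5618
z₀ = exp(-2.5618) = 0.07716 m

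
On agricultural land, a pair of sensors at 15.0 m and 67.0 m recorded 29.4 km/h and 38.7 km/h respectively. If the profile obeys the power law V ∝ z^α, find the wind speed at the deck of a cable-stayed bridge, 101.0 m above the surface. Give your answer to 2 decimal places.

41.73 km/h

First find α: α = ln(V₂/V₁)/ln(z₂/z₁) = ln(38.7/29.4)/ln(67.0/15.0) = 0.27484/1.49664 = 0.1836
Extrapolate from 67.0 m to 101.0 m: V₃ = 38.7 × (101.0/67.0)^0.1836 = 38.7 × 1.0783 = 41.7296 km/h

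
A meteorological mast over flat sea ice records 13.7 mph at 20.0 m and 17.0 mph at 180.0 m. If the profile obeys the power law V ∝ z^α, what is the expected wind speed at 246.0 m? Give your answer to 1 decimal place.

First find α: α = ln(V₂/V₁)/ln(z₂/z₁) = ln(17.0/13.7)/ln(180.0/20.0) = 0.21582/2.19722 = 0.0982
Extrapolate from 180.0 m to 246.0 m: V₃ = 17.0 × (246.0/180.0)^0.0982 = 17.0 × 1.0312 = 17.5297 mph

17.5 mph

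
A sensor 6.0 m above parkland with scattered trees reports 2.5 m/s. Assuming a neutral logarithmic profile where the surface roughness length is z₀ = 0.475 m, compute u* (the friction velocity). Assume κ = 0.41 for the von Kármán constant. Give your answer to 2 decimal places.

u* ≈ 0.40 m/s

Log law: V(z) = (u*/κ) · ln(z/z₀) ⇒ u* = κ · V / ln(z/z₀)
u* = 0.41 × 2.5 / ln(6.0/0.475) = 0.41 × 2.5 / 2.5362
   = 1.0250 / 2.5362 = 0.4041 m/s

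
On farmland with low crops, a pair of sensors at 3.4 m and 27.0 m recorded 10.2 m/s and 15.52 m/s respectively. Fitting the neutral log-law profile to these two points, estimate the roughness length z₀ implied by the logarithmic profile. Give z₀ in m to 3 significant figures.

z₀ ≈ 0.0640 m

Log law: V(z) ∝ ln(z/z₀). With r = V₁/V₂ = 10.2/15.52 = 0.65722,
r · ln(z₂/z₀) = ln(z₁/z₀) ⇒ ln z₀ = (ln z₁ − r·ln z₂)/(1 − r)
ln z₀ = (1.22378 − 0.65722×3.29584) / 0.34278 = -2.7490
z₀ = exp(-2.7490) = 0.06399 m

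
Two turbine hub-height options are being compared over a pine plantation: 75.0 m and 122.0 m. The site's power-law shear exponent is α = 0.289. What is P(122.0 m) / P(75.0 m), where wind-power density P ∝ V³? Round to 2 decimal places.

1.52

Speed ratio: V_B/V_A = (z_B/z_A)^α = (122.0/75.0)^0.289 = (1.6267)^0.289 = 1.15097
Power-density ratio: P_B/P_A = (V_B/V_A)³ = (1.15097)³ = 1.52474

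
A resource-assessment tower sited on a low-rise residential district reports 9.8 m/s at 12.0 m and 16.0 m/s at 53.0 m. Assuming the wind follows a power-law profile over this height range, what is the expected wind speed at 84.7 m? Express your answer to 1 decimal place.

First find α: α = ln(V₂/V₁)/ln(z₂/z₁) = ln(16.0/9.8)/ln(53.0/12.0) = 0.49021/1.48539 = 0.3300
Extrapolate from 53.0 m to 84.7 m: V₃ = 16.0 × (84.7/53.0)^0.3300 = 16.0 × 1.1673 = 18.6773 m/s

18.7 m/s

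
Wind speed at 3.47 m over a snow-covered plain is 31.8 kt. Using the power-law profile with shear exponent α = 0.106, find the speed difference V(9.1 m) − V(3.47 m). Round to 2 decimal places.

3.42 kt

Power law: V₂ = V₁ · (z₂/z₁)^α = 31.8 × (2.6225)^0.106 = 35.2217 kt
ΔV = 35.2217 − 31.8 = 3.4217 kt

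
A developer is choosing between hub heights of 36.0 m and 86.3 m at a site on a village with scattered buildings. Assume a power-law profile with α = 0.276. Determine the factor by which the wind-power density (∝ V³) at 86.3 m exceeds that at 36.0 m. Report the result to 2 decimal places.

2.06

Speed ratio: V_B/V_A = (z_B/z_A)^α = (86.3/36.0)^0.276 = (2.3972)^0.276 = 1.27292
Power-density ratio: P_B/P_A = (V_B/V_A)³ = (1.27292)³ = 2.06252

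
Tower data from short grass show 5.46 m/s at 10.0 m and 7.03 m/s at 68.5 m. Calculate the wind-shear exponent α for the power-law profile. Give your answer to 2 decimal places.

Power law: V₂/V₁ = (z₂/z₁)^α ⇒ α = ln(V₂/V₁) / ln(z₂/z₁)
α = ln(7.03/5.46) / ln(68.5/10.0) = ln(1.2875) / ln(6.8500)
  = 0.25274 / 1.92425 = 0.13134

α ≈ 0.13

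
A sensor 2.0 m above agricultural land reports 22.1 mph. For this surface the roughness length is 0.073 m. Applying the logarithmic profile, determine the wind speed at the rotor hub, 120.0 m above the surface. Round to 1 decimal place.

49.4 mph

Log law: V(z) ∝ ln(z/z₀), so V₂/V₁ = ln(z₂/z₀) / ln(z₁/z₀).
ln(120.0/0.073) = 7.4048, ln(2.0/0.073) = 3.3104
V₂ = 22.1 × 7.4048/3.3104 = 22.1 × 2.2368 = 49.4332 mph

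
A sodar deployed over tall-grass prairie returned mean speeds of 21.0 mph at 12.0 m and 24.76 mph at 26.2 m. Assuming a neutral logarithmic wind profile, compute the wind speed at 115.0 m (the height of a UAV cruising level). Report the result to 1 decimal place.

Log law: V ∝ ln(z/z₀). From the pair, with r = V₁/V₂ = 0.84814,
ln z₀ = (ln z₁ − r·ln z₂)/(1 − r) = (2.4849 − 0.84814×3.2658)/0.15186 = -1.8762 → z₀ = 0.1532 m
V₃ = V₁ · ln(z₃/z₀)/ln(z₁/z₀) = 21.0 × 6.6212/4.3611 = 31.8826 mph

31.9 mph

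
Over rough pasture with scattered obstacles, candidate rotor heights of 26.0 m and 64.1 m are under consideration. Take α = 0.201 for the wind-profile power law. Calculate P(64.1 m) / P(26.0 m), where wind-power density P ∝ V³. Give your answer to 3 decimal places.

1.723

Speed ratio: V_B/V_A = (z_B/z_A)^α = (64.1/26.0)^0.201 = (2.4654)^0.201 = 1.19886
Power-density ratio: P_B/P_A = (V_B/V_A)³ = (1.19886)³ = 1.72308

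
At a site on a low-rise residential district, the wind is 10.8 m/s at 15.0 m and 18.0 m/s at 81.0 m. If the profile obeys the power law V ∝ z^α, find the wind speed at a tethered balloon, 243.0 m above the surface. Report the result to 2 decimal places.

25.11 m/s

First find α: α = ln(V₂/V₁)/ln(z₂/z₁) = ln(18.0/10.8)/ln(81.0/15.0) = 0.51083/1.68640 = 0.3029
Extrapolate from 81.0 m to 243.0 m: V₃ = 18.0 × (243.0/81.0)^0.3029 = 18.0 × 1.3948 = 25.1071 m/s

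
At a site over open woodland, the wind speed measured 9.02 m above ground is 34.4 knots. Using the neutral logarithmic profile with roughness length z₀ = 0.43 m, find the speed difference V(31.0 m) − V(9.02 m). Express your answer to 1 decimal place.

14.0 knots

Log law: V₂ = V₁ · ln(z₂/z₀)/ln(z₁/z₀) = 34.4 × 4.2780/3.0434 = 48.3542 knots
ΔV = 48.3542 − 34.4 = 13.9542 knots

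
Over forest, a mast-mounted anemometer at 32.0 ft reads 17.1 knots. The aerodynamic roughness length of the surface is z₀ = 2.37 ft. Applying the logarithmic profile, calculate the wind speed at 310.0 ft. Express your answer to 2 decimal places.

32.02 knots

Log law: V(z) ∝ ln(z/z₀), so V₂/V₁ = ln(z₂/z₀) / ln(z₁/z₀).
ln(310.0/2.37) = 4.8737, ln(32.0/2.37) = 2.6028
V₂ = 17.1 × 4.8737/2.6028 = 17.1 × 1.8724 = 32.0188 knots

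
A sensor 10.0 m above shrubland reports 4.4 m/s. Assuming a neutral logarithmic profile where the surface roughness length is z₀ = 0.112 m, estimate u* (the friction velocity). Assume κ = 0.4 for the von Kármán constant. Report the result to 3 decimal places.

u* ≈ 0.392 m/s

Log law: V(z) = (u*/κ) · ln(z/z₀) ⇒ u* = κ · V / ln(z/z₀)
u* = 0.4 × 4.4 / ln(10.0/0.112) = 0.4 × 4.4 / 4.4918
   = 1.7600 / 4.4918 = 0.3918 m/s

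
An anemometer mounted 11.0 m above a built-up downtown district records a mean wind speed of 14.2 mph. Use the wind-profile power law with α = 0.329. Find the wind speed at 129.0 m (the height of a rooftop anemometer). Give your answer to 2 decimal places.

Power-law profile: V₂ = V₁ · (z₂/z₁)^α
V₂ = 14.2 × (129.0/11.0)^0.329 = 14.2 × (11.7273)^0.329
    = 14.2 × 2.2478 = 31.9194 mph

31.92 mph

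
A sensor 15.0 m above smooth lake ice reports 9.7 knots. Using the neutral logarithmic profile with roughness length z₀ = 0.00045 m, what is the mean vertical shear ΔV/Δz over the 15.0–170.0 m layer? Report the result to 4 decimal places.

0.0146 knots/m

Log law: V₂ = V₁ · ln(z₂/z₀)/ln(z₁/z₀) = 9.7 × 12.8421/10.4143 = 11.9612 knots
ΔV/Δz = (11.9612 − 9.7)/(170.0 − 15.0) = 2.2612/155.0000 = 0.01459 knots/m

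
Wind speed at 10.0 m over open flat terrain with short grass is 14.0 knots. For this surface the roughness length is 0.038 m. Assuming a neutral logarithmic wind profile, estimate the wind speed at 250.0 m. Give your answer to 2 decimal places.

22.09 knots

Log law: V(z) ∝ ln(z/z₀), so V₂/V₁ = ln(z₂/z₀) / ln(z₁/z₀).
ln(250.0/0.038) = 8.7916, ln(10.0/0.038) = 5.5728
V₂ = 14.0 × 8.7916/5.5728 = 14.0 × 1.5776 = 22.0865 knots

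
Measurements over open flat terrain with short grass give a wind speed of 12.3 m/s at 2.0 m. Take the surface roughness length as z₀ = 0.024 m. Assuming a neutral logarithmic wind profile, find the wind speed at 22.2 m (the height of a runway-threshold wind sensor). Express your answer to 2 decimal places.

18.99 m/s

Log law: V(z) ∝ ln(z/z₀), so V₂/V₁ = ln(z₂/z₀) / ln(z₁/z₀).
ln(22.2/0.024) = 6.8298, ln(2.0/0.024) = 4.4228
V₂ = 12.3 × 6.8298/4.4228 = 12.3 × 1.5442 = 18.9937 m/s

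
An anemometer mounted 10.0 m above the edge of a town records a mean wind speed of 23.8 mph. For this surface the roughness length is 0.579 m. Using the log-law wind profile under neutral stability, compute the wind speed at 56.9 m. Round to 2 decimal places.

38.32 mph

Log law: V(z) ∝ ln(z/z₀), so V₂/V₁ = ln(z₂/z₀) / ln(z₁/z₀).
ln(56.9/0.579) = 4.5877, ln(10.0/0.579) = 2.8490
V₂ = 23.8 × 4.5877/2.8490 = 23.8 × 1.6103 = 38.3247 mph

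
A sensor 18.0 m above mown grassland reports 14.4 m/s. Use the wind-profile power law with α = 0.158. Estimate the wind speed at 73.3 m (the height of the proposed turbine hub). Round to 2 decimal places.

Power-law profile: V₂ = V₁ · (z₂/z₁)^α
V₂ = 14.4 × (73.3/18.0)^0.158 = 14.4 × (4.0722)^0.158
    = 14.4 × 1.2484 = 17.9769 m/s

17.98 m/s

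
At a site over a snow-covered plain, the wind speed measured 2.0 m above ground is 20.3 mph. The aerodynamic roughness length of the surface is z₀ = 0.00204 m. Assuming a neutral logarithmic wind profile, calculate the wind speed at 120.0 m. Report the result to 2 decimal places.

32.37 mph

Log law: V(z) ∝ ln(z/z₀), so V₂/V₁ = ln(z₂/z₀) / ln(z₁/z₀).
ln(120.0/0.00204) = 10.9823, ln(2.0/0.00204) = 6.8880
V₂ = 20.3 × 10.9823/6.8880 = 20.3 × 1.5944 = 32.3667 mph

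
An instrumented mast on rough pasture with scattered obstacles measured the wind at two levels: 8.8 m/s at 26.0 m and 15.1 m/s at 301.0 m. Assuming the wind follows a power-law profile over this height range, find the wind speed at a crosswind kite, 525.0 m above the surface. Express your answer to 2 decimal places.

First find α: α = ln(V₂/V₁)/ln(z₂/z₁) = ln(15.1/8.8)/ln(301.0/26.0) = 0.53994/2.44901 = 0.2205
Extrapolate from 301.0 m to 525.0 m: V₃ = 15.1 × (525.0/301.0)^0.2205 = 15.1 × 1.1305 = 17.0703 m/s

17.07 m/s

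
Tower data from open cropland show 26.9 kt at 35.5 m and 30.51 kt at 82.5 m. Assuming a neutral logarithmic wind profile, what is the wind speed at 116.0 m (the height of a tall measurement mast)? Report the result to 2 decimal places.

31.97 kt

Log law: V ∝ ln(z/z₀). From the pair, with r = V₁/V₂ = 0.88168,
ln z₀ = (ln z₁ − r·ln z₂)/(1 − r) = (3.5695 − 0.88168×4.4128)/0.11832 = -2.7141 → z₀ = 0.06627 m
V₃ = V₁ · ln(z₃/z₀)/ln(z₁/z₀) = 26.9 × 7.4677/6.2836 = 31.9689 kt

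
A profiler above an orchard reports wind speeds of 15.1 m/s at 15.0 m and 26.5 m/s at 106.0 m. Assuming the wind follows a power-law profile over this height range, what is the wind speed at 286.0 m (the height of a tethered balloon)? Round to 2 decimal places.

35.26 m/s

First find α: α = ln(V₂/V₁)/ln(z₂/z₁) = ln(26.5/15.1)/ln(106.0/15.0) = 0.56245/1.95539 = 0.2876
Extrapolate from 106.0 m to 286.0 m: V₃ = 26.5 × (286.0/106.0)^0.2876 = 26.5 × 1.3304 = 35.2563 m/s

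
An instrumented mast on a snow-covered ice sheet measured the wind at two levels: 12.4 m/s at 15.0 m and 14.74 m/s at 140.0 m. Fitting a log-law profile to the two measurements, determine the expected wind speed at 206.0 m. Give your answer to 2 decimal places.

15.14 m/s

Log law: V ∝ ln(z/z₀). From the pair, with r = V₁/V₂ = 0.84125,
ln z₀ = (ln z₁ − r·ln z₂)/(1 − r) = (2.7081 − 0.84125×4.9416)/0.15875 = -9.1281 → z₀ = 0.0001086 m
V₃ = V₁ · ln(z₃/z₀)/ln(z₁/z₀) = 12.4 × 14.4560/11.8361 = 15.1446 m/s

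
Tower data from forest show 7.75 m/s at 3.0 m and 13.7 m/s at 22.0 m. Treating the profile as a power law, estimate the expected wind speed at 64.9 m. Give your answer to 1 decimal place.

18.7 m/s

First find α: α = ln(V₂/V₁)/ln(z₂/z₁) = ln(13.7/7.75)/ln(22.0/3.0) = 0.56970/1.99243 = 0.2859
Extrapolate from 22.0 m to 64.9 m: V₃ = 13.7 × (64.9/22.0)^0.2859 = 13.7 × 1.3625 = 18.6663 m/s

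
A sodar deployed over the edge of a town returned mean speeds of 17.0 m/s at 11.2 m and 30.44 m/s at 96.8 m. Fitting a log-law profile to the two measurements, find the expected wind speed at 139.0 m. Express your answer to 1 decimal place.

32.7 m/s

Log law: V ∝ ln(z/z₀). From the pair, with r = V₁/V₂ = 0.55848,
ln z₀ = (ln z₁ − r·ln z₂)/(1 − r) = (2.4159 − 0.55848×4.5726)/0.44152 = -0.3121 → z₀ = 0.7319 m
V₃ = V₁ · ln(z₃/z₀)/ln(z₁/z₀) = 17.0 × 5.2466/2.7280 = 32.6948 m/s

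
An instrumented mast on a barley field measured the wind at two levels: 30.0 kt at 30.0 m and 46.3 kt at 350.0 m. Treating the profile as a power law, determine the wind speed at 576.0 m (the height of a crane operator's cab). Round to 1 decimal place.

First find α: α = ln(V₂/V₁)/ln(z₂/z₁) = ln(46.3/30.0)/ln(350.0/30.0) = 0.43394/2.45674 = 0.1766
Extrapolate from 350.0 m to 576.0 m: V₃ = 46.3 × (576.0/350.0)^0.1766 = 46.3 × 1.0920 = 50.5588 kt

50.6 kt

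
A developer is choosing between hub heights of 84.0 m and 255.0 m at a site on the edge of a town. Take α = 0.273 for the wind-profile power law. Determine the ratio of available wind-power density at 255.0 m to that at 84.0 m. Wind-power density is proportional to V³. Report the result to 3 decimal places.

Speed ratio: V_B/V_A = (z_B/z_A)^α = (255.0/84.0)^0.273 = (3.0357)^0.273 = 1.35412
Power-density ratio: P_B/P_A = (V_B/V_A)³ = (1.35412)³ = 2.48297

2.483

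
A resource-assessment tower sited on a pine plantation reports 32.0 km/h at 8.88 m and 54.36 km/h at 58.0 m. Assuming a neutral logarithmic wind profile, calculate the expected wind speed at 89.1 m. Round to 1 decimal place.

59.5 km/h

Log law: V ∝ ln(z/z₀). From the pair, with r = V₁/V₂ = 0.58867,
ln z₀ = (ln z₁ − r·ln z₂)/(1 − r) = (2.1838 − 0.58867×4.0604)/0.41133 = -0.5019 → z₀ = 0.6054 m
V₃ = V₁ · ln(z₃/z₀)/ln(z₁/z₀) = 32.0 × 4.9917/2.6857 = 59.4753 km/h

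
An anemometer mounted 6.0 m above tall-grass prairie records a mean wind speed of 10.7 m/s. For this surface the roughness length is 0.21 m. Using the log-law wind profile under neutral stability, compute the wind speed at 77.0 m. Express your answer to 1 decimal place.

Log law: V(z) ∝ ln(z/z₀), so V₂/V₁ = ln(z₂/z₀) / ln(z₁/z₀).
ln(77.0/0.21) = 5.9045, ln(6.0/0.21) = 3.3524
V₂ = 10.7 × 5.9045/3.3524 = 10.7 × 1.7613 = 18.8455 m/s

18.8 m/s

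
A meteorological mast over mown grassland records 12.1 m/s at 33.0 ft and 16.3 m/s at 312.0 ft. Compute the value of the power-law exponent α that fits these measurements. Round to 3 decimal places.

Power law: V₂/V₁ = (z₂/z₁)^α ⇒ α = ln(V₂/V₁) / ln(z₂/z₁)
α = ln(16.3/12.1) / ln(312.0/33.0) = ln(1.3471) / ln(9.4545)
  = 0.29796 / 2.24650 = 0.13263

α ≈ 0.133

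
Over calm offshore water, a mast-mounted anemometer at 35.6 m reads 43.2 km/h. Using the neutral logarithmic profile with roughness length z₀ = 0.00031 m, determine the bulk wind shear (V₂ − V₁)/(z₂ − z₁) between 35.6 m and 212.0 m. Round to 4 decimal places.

0.0375 km/h/m

Log law: V₂ = V₁ · ln(z₂/z₀)/ln(z₁/z₀) = 43.2 × 13.4355/11.6513 = 49.8155 km/h
ΔV/Δz = (49.8155 − 43.2)/(212.0 − 35.6) = 6.6155/176.4000 = 0.03750 km/h/m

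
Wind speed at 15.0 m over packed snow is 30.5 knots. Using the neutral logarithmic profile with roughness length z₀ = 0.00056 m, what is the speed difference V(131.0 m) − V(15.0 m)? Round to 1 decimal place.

6.5 knots

Log law: V₂ = V₁ · ln(z₂/z₀)/ln(z₁/z₀) = 30.5 × 12.3628/10.1956 = 36.9830 knots
ΔV = 36.9830 − 30.5 = 6.4830 knots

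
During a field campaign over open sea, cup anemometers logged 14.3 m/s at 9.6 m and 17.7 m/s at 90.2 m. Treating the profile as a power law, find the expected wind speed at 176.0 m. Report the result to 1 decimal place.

First find α: α = ln(V₂/V₁)/ln(z₂/z₁) = ln(17.7/14.3)/ln(90.2/9.6) = 0.21331/2.24027 = 0.0952
Extrapolate from 90.2 m to 176.0 m: V₃ = 17.7 × (176.0/90.2)^0.0952 = 17.7 × 1.0657 = 18.8632 m/s

18.9 m/s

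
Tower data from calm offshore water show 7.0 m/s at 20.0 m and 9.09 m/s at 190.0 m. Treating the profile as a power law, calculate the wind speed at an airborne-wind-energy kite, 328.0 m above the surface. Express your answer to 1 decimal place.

First find α: α = ln(V₂/V₁)/ln(z₂/z₁) = ln(9.09/7.0)/ln(190.0/20.0) = 0.26126/2.25129 = 0.1161
Extrapolate from 190.0 m to 328.0 m: V₃ = 9.09 × (328.0/190.0)^0.1161 = 9.09 × 1.0654 = 9.6846 m/s

9.7 m/s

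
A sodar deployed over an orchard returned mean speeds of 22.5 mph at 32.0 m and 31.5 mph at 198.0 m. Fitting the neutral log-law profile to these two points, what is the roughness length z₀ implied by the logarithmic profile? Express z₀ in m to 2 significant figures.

Log law: V(z) ∝ ln(z/z₀). With r = V₁/V₂ = 22.5/31.5 = 0.71429,
r · ln(z₂/z₀) = ln(z₁/z₀) ⇒ ln z₀ = (ln z₁ − r·ln z₂)/(1 − r)
ln z₀ = (3.46574 − 0.71429×5.28827) / 0.28571 = -1.0906
z₀ = exp(-1.0906) = 0.3360 m

z₀ ≈ 0.34 m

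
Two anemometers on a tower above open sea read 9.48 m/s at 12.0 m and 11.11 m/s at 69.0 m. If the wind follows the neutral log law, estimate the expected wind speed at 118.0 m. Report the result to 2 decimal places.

Log law: V ∝ ln(z/z₀). From the pair, with r = V₁/V₂ = 0.85329,
ln z₀ = (ln z₁ − r·ln z₂)/(1 − r) = (2.4849 − 0.85329×4.2341)/0.14671 = -7.6884 → z₀ = 0.0004581 m
V₃ = V₁ · ln(z₃/z₀)/ln(z₁/z₀) = 9.48 × 12.4590/10.1733 = 11.6100 m/s

11.61 m/s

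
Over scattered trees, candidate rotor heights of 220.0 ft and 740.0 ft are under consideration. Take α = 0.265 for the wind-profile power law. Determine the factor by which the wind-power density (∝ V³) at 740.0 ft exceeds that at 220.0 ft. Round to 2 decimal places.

2.62

Speed ratio: V_B/V_A = (z_B/z_A)^α = (740.0/220.0)^0.265 = (3.3636)^0.265 = 1.37913
Power-density ratio: P_B/P_A = (V_B/V_A)³ = (1.37913)³ = 2.62309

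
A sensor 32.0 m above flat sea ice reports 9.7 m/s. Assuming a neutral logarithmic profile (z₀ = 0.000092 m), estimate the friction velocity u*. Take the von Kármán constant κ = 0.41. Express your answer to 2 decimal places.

Log law: V(z) = (u*/κ) · ln(z/z₀) ⇒ u* = κ · V / ln(z/z₀)
u* = 0.41 × 9.7 / ln(32.0/0.000092) = 0.41 × 9.7 / 12.7595
   = 3.9770 / 12.7595 = 0.3117 m/s

u* ≈ 0.31 m/s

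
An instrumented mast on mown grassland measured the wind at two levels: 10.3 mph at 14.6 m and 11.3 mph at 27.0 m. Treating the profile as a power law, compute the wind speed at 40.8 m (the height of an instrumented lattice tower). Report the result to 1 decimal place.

12.0 mph

First find α: α = ln(V₂/V₁)/ln(z₂/z₁) = ln(11.3/10.3)/ln(27.0/14.6) = 0.09266/0.61482 = 0.1507
Extrapolate from 27.0 m to 40.8 m: V₃ = 11.3 × (40.8/27.0)^0.1507 = 11.3 × 1.0642 = 12.0254 mph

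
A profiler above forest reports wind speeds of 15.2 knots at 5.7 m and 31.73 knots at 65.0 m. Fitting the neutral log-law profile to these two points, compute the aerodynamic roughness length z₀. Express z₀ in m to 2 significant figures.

Log law: V(z) ∝ ln(z/z₀). With r = V₁/V₂ = 15.2/31.73 = 0.47904,
r · ln(z₂/z₀) = ln(z₁/z₀) ⇒ ln z₀ = (ln z₁ − r·ln z₂)/(1 − r)
ln z₀ = (1.74047 − 0.47904×4.17439) / 0.52096 = -0.4976
z₀ = exp(-0.4976) = 0.6080 m

z₀ ≈ 0.61 m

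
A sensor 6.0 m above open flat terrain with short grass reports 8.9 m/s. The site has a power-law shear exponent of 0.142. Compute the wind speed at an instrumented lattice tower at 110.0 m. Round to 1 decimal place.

13.5 m/s

Power-law profile: V₂ = V₁ · (z₂/z₁)^α
V₂ = 8.9 × (110.0/6.0)^0.142 = 8.9 × (18.3333)^0.142
    = 8.9 × 1.5114 = 13.4515 m/s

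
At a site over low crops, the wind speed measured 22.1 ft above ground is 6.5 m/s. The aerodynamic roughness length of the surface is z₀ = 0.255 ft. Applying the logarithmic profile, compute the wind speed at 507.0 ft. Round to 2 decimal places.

Log law: V(z) ∝ ln(z/z₀), so V₂/V₁ = ln(z₂/z₀) / ln(z₁/z₀).
ln(507.0/0.255) = 7.5950, ln(22.1/0.255) = 4.4621
V₂ = 6.5 × 7.5950/4.4621 = 6.5 × 1.7021 = 11.0638 m/s

11.06 m/s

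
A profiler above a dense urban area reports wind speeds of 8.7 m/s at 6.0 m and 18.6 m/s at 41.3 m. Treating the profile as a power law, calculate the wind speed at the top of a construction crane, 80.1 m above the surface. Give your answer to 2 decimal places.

First find α: α = ln(V₂/V₁)/ln(z₂/z₁) = ln(18.6/8.7)/ln(41.3/6.0) = 0.75984/1.92910 = 0.3939
Extrapolate from 41.3 m to 80.1 m: V₃ = 18.6 × (80.1/41.3)^0.3939 = 18.6 × 1.2981 = 24.1449 m/s

24.14 m/s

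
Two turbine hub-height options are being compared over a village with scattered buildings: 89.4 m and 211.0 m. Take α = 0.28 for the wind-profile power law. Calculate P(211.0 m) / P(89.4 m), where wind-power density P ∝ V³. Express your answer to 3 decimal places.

Speed ratio: V_B/V_A = (z_B/z_A)^α = (211.0/89.4)^0.28 = (2.3602)^0.28 = 1.27182
Power-density ratio: P_B/P_A = (V_B/V_A)³ = (1.27182)³ = 2.05719

2.057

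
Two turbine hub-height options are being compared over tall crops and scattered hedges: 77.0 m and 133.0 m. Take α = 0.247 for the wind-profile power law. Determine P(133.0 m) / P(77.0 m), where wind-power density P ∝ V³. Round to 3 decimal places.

Speed ratio: V_B/V_A = (z_B/z_A)^α = (133.0/77.0)^0.247 = (1.7273)^0.247 = 1.14453
Power-density ratio: P_B/P_A = (V_B/V_A)³ = (1.14453)³ = 1.49929

1.499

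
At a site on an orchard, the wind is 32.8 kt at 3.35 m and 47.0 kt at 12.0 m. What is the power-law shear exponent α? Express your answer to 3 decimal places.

Power law: V₂/V₁ = (z₂/z₁)^α ⇒ α = ln(V₂/V₁) / ln(z₂/z₁)
α = ln(47.0/32.8) / ln(12.0/3.35) = ln(1.4329) / ln(3.5821)
  = 0.35972 / 1.27595 = 0.28192

α ≈ 0.282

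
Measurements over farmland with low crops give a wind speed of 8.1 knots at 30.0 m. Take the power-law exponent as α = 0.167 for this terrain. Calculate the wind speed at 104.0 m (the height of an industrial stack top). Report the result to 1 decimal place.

10.0 knots

Power-law profile: V₂ = V₁ · (z₂/z₁)^α
V₂ = 8.1 × (104.0/30.0)^0.167 = 8.1 × (3.4667)^0.167
    = 8.1 × 1.2307 = 9.9690 knots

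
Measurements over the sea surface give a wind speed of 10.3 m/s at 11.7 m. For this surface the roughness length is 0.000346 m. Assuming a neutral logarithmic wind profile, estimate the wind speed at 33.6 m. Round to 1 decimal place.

11.3 m/s

Log law: V(z) ∝ ln(z/z₀), so V₂/V₁ = ln(z₂/z₀) / ln(z₁/z₀).
ln(33.6/0.000346) = 11.4836, ln(11.7/0.000346) = 10.4287
V₂ = 10.3 × 11.4836/10.4287 = 10.3 × 1.1012 = 11.3419 m/s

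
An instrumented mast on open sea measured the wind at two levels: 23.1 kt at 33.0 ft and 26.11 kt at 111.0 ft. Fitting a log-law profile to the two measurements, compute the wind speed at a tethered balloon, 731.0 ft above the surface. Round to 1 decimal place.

30.8 kt

Log law: V ∝ ln(z/z₀). From the pair, with r = V₁/V₂ = 0.88472,
ln z₀ = (ln z₁ − r·ln z₂)/(1 − r) = (3.4965 − 0.88472×4.7095)/0.11528 = -5.8127 → z₀ = 0.002989 ft
V₃ = V₁ · ln(z₃/z₀)/ln(z₁/z₀) = 23.1 × 12.4071/9.3092 = 30.7872 kt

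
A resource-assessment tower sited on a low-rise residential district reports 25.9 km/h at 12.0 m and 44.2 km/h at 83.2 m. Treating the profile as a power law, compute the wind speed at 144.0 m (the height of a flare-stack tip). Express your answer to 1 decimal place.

First find α: α = ln(V₂/V₁)/ln(z₂/z₁) = ln(44.2/25.9)/ln(83.2/12.0) = 0.53448/1.93634 = 0.2760
Extrapolate from 83.2 m to 144.0 m: V₃ = 44.2 × (144.0/83.2)^0.2760 = 44.2 × 1.1635 = 51.4260 km/h

51.4 km/h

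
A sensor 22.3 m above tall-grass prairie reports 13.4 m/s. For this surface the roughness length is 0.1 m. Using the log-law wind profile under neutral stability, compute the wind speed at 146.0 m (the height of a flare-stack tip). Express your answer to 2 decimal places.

Log law: V(z) ∝ ln(z/z₀), so V₂/V₁ = ln(z₂/z₀) / ln(z₁/z₀).
ln(146.0/0.1) = 7.2862, ln(22.3/0.1) = 5.4072
V₂ = 13.4 × 7.2862/5.4072 = 13.4 × 1.3475 = 18.0566 m/s

18.06 m/s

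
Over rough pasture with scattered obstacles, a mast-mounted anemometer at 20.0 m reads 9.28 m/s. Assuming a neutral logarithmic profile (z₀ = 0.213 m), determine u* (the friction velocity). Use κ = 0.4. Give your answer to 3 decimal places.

u* ≈ 0.817 m/s

Log law: V(z) = (u*/κ) · ln(z/z₀) ⇒ u* = κ · V / ln(z/z₀)
u* = 0.4 × 9.28 / ln(20.0/0.213) = 0.4 × 9.28 / 4.5422
   = 3.7120 / 4.5422 = 0.8172 m/s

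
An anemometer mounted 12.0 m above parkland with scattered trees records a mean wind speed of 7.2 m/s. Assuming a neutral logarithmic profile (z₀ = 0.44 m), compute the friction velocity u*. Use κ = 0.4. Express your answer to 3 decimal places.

Log law: V(z) = (u*/κ) · ln(z/z₀) ⇒ u* = κ · V / ln(z/z₀)
u* = 0.4 × 7.2 / ln(12.0/0.44) = 0.4 × 7.2 / 3.3059
   = 2.8800 / 3.3059 = 0.8712 m/s

u* ≈ 0.871 m/s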